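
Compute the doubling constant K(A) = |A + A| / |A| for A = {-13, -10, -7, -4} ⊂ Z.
K = |A + A| / |A| = 7/4

Enumerate A + A = {a + b : a, b ∈ A}. With |A| = 4, there are |A|^2 = 16 ordered sum pairs; collecting distinct values, A + A = {-26, -23, -20, -17, -14, -11, -8}, so |A + A| = 7. Thus K = 7/4. Here |A + A| = 2|A| − 1 = 7, the minimum possible — so K = 7/4 is minimal, which holds iff A is an arithmetic progression.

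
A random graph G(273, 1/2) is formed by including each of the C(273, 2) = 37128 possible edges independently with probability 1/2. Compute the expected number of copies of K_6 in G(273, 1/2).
E[# K_6] = C(273, 6) · (1/2)^C(6, 2) = 544025408472 / 2^15 = 68003176059/4096 ≈ 16602337.905029

For each 6-subset S of vertices (there are C(273, 6) = 544025408472 such S), let X_S = 1 if S induces a K_6 (all C(6, 2) = 15 edges present). Then P(X_S = 1) = (1/2)^15 = 1/32768. By linearity of expectation, E[# K_6] = C(273, 6) · (1/2)^15 = 544025408472 / 32768 = 68003176059/4096 ≈ 16602337.905029.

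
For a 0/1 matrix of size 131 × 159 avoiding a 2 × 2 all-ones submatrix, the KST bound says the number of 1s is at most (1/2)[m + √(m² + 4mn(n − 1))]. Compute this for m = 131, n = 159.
z(131, 159; 2, 2) ≤ (1/2)[131 + √(131² + 4·131·159·158)] = (1/2)[131 + √13181089] = 1880.7885

Kővári–Sós–Turán: let r_1, ..., r_131 be the row sums and z = Σ r_i the total number of 1s. Each pair of columns can share at most one row with both entries 1 (else a 2×2 all-ones block appears), so Σ_i C(r_i, 2) ≤ C(159, 2) = 12561. By convexity Σ_i C(r_i, 2) ≥ 131·C(z/131, 2) = z(z − 131)/(2·131), giving z² − 131z − 131·159·158 ≤ 0 and hence z ≤ (1/2)[131 + √(17161 + 4·3290982)] = (1/2)[131 + √13181089] ≈ (1/2)(131 + 3630.577) = 1880.7885.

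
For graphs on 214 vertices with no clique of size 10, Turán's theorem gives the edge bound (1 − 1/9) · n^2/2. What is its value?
Turán density bound = (8/9) · 214^2/2 = 183184/9 ≈ 20353.7778

Turán's theorem: ex(n, K_{r+1}) is achieved by the complete r-partite Turán graph T(n, r) with parts as balanced as possible, and is at most (1 − 1/r) · n^2/2. For r = 9, n = 214: the density bound is (8/9) · 45796/2 = 183184/9 ≈ 20353.7778. The integer-valued extremum is e(T(214, 9)) = 20353, which is strictly less than the density bound 183184/9 since 9 ∤ 214 (the parts of T(214, 9) cannot all be equal).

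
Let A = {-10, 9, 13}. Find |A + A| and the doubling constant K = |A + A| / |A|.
K = |A + A| / |A| = 6/3 = 2

Enumerate A + A = {a + b : a, b ∈ A}. With |A| = 3, there are |A|^2 = 9 ordered sum pairs; collecting distinct values, A + A = {-20, -1, 3, 18, 22, 26}, so |A + A| = 6. Thus K = 6/3 = 2. For comparison, the minimum possible |A + A| over all 3-element sets is 2·3 − 1 = 5 (so min K = 5/3), attained only by arithmetic progressions.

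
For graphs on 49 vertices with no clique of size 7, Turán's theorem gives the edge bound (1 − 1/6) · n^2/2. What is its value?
Turán density bound = (5/6) · 49^2/2 = 12005/12 ≈ 1000.4167

Turán's theorem: ex(n, K_{r+1}) is achieved by the complete r-partite Turán graph T(n, r) with parts as balanced as possible, and is at most (1 − 1/r) · n^2/2. For r = 6, n = 49: the density bound is (5/6) · 2401/2 = 12005/12 ≈ 1000.4167. The integer-valued extremum is e(T(49, 6)) = 1000, which is strictly less than the density bound 12005/12 since 6 ∤ 49 (the parts of T(49, 6) cannot all be equal).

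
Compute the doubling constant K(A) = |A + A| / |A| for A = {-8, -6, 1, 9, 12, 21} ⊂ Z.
K = |A + A| / |A| = 20/6 = 10/3

Enumerate A + A = {a + b : a, b ∈ A}. With |A| = 6, there are |A|^2 = 36 ordered sum pairs; collecting distinct values, A + A = {-16, -14, -12, -7, -5, 1, 2, 3, 4, 6, 10, 13, 15, 18, 21, 22, 24, 30, 33, 42}, so |A + A| = 20. Thus K = 20/6 = 10/3. For comparison, the minimum possible |A + A| over all 6-element sets is 2·6 − 1 = 11 (so min K = 11/6), attained only by arithmetic progressions.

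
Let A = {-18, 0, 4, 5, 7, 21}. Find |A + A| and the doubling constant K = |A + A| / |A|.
K = |A + A| / |A| = 21/6 = 7/2

Enumerate A + A = {a + b : a, b ∈ A}. With |A| = 6, there are |A|^2 = 36 ordered sum pairs; collecting distinct values, A + A = {-36, -18, -14, -13, -11, 0, 3, 4, 5, 7, 8, 9, 10, 11, 12, 14, 21, 25, 26, 28, 42}, so |A + A| = 21. Thus K = 21/6 = 7/2. For comparison, the minimum possible |A + A| over all 6-element sets is 2·6 − 1 = 11 (so min K = 11/6), attained only by arithmetic progressions.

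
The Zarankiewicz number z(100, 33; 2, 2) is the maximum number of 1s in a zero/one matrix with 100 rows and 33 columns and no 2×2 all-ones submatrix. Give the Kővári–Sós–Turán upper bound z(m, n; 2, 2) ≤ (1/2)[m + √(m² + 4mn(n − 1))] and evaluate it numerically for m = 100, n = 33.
z(100, 33; 2, 2) ≤ (1/2)[100 + √(100² + 4·100·33·32)] = (1/2)[100 + √432400] = 378.7856

Kővári–Sós–Turán: let r_1, ..., r_100 be the row sums and z = Σ r_i the total number of 1s. Each pair of columns can share at most one row with both entries 1 (else a 2×2 all-ones block appears), so Σ_i C(r_i, 2) ≤ C(33, 2) = 528. By convexity Σ_i C(r_i, 2) ≥ 100·C(z/100, 2) = z(z − 100)/(2·100), giving z² − 100z − 100·33·32 ≤ 0 and hence z ≤ (1/2)[100 + √(10000 + 4·105600)] = (1/2)[100 + √432400] ≈ (1/2)(100 + 657.5713) = 378.7856.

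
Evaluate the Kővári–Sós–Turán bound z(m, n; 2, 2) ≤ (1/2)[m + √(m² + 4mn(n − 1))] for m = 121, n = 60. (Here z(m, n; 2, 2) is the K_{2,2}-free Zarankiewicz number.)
z(121, 60; 2, 2) ≤ (1/2)[121 + √(121² + 4·121·60·59)] = (1/2)[121 + √1728001] = 717.7673

Kővári–Sós–Turán: let r_1, ..., r_121 be the row sums and z = Σ r_i the total number of 1s. Each pair of columns can share at most one row with both entries 1 (else a 2×2 all-ones block appears), so Σ_i C(r_i, 2) ≤ C(60, 2) = 1770. By convexity Σ_i C(r_i, 2) ≥ 121·C(z/121, 2) = z(z − 121)/(2·121), giving z² − 121z − 121·60·59 ≤ 0 and hence z ≤ (1/2)[121 + √(14641 + 4·428340)] = (1/2)[121 + √1728001] ≈ (1/2)(121 + 1314.5345) = 717.7673.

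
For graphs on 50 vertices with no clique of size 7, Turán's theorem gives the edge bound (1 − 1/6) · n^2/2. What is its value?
Turán density bound = (5/6) · 50^2/2 = 3125/3 ≈ 1041.6667

Turán's theorem: ex(n, K_{r+1}) is achieved by the complete r-partite Turán graph T(n, r) with parts as balanced as possible, and is at most (1 − 1/r) · n^2/2. For r = 6, n = 50: the density bound is (5/6) · 2500/2 = 3125/3 ≈ 1041.6667. The integer-valued extremum is e(T(50, 6)) = 1041, which is strictly less than the density bound 3125/3 since 6 ∤ 50 (the parts of T(50, 6) cannot all be equal).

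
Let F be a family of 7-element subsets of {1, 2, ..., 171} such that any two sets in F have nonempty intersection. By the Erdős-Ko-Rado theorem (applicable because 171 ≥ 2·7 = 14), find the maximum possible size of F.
max |F| = C(170, 6) = 30663442810

The Erdős-Ko-Rado theorem states: for n ≥ 2k, an intersecting family of k-subsets of an n-element set has size at most C(n − 1, k − 1), with equality for 'star' families {A ⊆ [n] : |A| = k, i ∈ A} (fix an element i). For n = 171, k = 7: C(170, 6) = 30663442810.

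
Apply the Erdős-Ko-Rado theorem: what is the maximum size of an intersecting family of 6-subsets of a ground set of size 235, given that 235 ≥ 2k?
max |F| = C(234, 5) = 5600390796

Erdős-Ko-Rado (1961): when n ≥ 2k, max |F| = C(n−1, k−1). The bound is attained by the star {A : i ∈ A} for any fixed i ∈ [n]. Here C(235−1, 6−1) = C(234, 5) = 5600390796.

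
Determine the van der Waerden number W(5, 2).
W(5, 2) = 5 + 1 = 6

A 2-term AP is any pair of integers, so a monochromatic 2-AP exists iff some colour is used at least twice. With 5 colours, the colouring i ↦ i on {1, ..., 5} uses each colour once, avoiding any monochromatic pair, so W(5, 2) > 5. For {1, ..., 6}, pigeonhole forces two integers of the same colour, which form a monochromatic 2-AP. Hence W(5, 2) = 6.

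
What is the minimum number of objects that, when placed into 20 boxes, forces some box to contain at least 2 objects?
n = (2 − 1)·20 + 1 = 21

By the generalised pigeonhole principle, to guarantee some box contains ≥ r objects we need more than (r − 1) · k objects total. Threshold: n = (r − 1) · k + 1. With r = 2 and k = 20: n = 1 · 20 + 1 = 20 + 1 = 21. For n = 20 = 1 · 20, we can put exactly 1 objects in every box, avoiding 2 in any single one — so 21 is tight.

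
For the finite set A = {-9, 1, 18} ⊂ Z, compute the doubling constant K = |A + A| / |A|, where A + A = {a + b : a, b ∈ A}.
K = |A + A| / |A| = 6/3 = 2

Enumerate A + A = {a + b : a, b ∈ A}. With |A| = 3, there are |A|^2 = 9 ordered sum pairs; collecting distinct values, A + A = {-18, -8, 2, 9, 19, 36}, so |A + A| = 6. Thus K = 6/3 = 2. For comparison, the minimum possible |A + A| over all 3-element sets is 2·3 − 1 = 5 (so min K = 5/3), attained only by arithmetic progressions.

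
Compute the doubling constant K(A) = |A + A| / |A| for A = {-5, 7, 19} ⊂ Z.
K = |A + A| / |A| = 5/3

Enumerate A + A = {a + b : a, b ∈ A}. With |A| = 3, there are |A|^2 = 9 ordered sum pairs; collecting distinct values, A + A = {-10, 2, 14, 26, 38}, so |A + A| = 5. Thus K = 5/3. Here |A + A| = 2|A| − 1 = 5, the minimum possible — so K = 5/3 is minimal, which holds iff A is an arithmetic progression.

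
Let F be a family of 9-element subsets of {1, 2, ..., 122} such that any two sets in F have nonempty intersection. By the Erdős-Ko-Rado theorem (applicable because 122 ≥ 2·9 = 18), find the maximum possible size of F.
max |F| = C(121, 8) = 899749479915

The Erdős-Ko-Rado theorem states: for n ≥ 2k, an intersecting family of k-subsets of an n-element set has size at most C(n − 1, k − 1), with equality for 'star' families {A ⊆ [n] : |A| = k, i ∈ A} (fix an element i). For n = 122, k = 9: C(121, 8) = 899749479915.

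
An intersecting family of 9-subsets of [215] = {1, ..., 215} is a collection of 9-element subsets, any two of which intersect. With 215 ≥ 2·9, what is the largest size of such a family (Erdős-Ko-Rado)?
max |F| = C(214, 8) = 95563144300338

The Erdős-Ko-Rado theorem states: for n ≥ 2k, an intersecting family of k-subsets of an n-element set has size at most C(n − 1, k − 1), with equality for 'star' families {A ⊆ [n] : |A| = k, i ∈ A} (fix an element i). For n = 215, k = 9: C(214, 8) = 95563144300338.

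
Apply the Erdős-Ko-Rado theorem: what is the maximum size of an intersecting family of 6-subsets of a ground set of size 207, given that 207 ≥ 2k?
max |F| = C(206, 5) = 2943861746

Erdős-Ko-Rado (1961): when n ≥ 2k, max |F| = C(n−1, k−1). The bound is attained by the star {A : i ∈ A} for any fixed i ∈ [n]. Here C(207−1, 6−1) = C(206, 5) = 2943861746.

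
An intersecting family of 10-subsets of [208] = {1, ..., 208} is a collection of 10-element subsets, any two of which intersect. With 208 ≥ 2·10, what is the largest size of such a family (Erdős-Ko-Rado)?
max |F| = C(207, 9) = 1612074462797525

The Erdős-Ko-Rado theorem states: for n ≥ 2k, an intersecting family of k-subsets of an n-element set has size at most C(n − 1, k − 1), with equality for 'star' families {A ⊆ [n] : |A| = k, i ∈ A} (fix an element i). For n = 208, k = 10: C(207, 9) = 1612074462797525.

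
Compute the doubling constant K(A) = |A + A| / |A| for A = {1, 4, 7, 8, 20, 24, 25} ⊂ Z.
K = |A + A| / |A| = 25/7

Enumerate A + A = {a + b : a, b ∈ A}. With |A| = 7, there are |A|^2 = 49 ordered sum pairs; collecting distinct values, A + A = {2, 5, 8, 9, 11, 12, 14, 15, 16, 21, 24, 25, 26, 27, 28, 29, 31, 32, 33, 40, 44, 45, 48, 49, 50}, so |A + A| = 25. Thus K = 25/7. For comparison, the minimum possible |A + A| over all 7-element sets is 2·7 − 1 = 13 (so min K = 13/7), attained only by arithmetic progressions.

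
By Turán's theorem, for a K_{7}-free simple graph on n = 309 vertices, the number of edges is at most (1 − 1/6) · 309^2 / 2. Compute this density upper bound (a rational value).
Turán density bound = (5/6) · 309^2/2 = 159135/4 ≈ 39783.75

Turán's theorem: ex(n, K_{r+1}) is achieved by the complete r-partite Turán graph T(n, r) with parts as balanced as possible, and is at most (1 − 1/r) · n^2/2. For r = 6, n = 309: the density bound is (5/6) · 95481/2 = 159135/4 ≈ 39783.75. The integer-valued extremum is e(T(309, 6)) = 39783, which is strictly less than the density bound 159135/4 since 6 ∤ 309 (the parts of T(309, 6) cannot all be equal).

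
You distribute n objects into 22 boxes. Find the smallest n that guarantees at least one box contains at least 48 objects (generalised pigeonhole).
n = (48 − 1)·22 + 1 = 1035

By the generalised pigeonhole principle, to guarantee some box contains ≥ r objects we need more than (r − 1) · k objects total. Threshold: n = (r − 1) · k + 1. With r = 48 and k = 22: n = 47 · 22 + 1 = 1034 + 1 = 1035. For n = 1034 = 47 · 22, we can put exactly 47 objects in every box, avoiding 48 in any single one — so 1035 is tight.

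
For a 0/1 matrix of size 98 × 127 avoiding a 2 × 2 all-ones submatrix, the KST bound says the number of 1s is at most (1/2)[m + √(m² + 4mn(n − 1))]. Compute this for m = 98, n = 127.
z(98, 127; 2, 2) ≤ (1/2)[98 + √(98² + 4·98·127·126)] = (1/2)[98 + √6282388] = 1302.2346

Kővári–Sós–Turán: let r_1, ..., r_98 be the row sums and z = Σ r_i the total number of 1s. Each pair of columns can share at most one row with both entries 1 (else a 2×2 all-ones block appears), so Σ_i C(r_i, 2) ≤ C(127, 2) = 8001. By convexity Σ_i C(r_i, 2) ≥ 98·C(z/98, 2) = z(z − 98)/(2·98), giving z² − 98z − 98·127·126 ≤ 0 and hence z ≤ (1/2)[98 + √(9604 + 4·1568196)] = (1/2)[98 + √6282388] ≈ (1/2)(98 + 2506.4692) = 1302.2346.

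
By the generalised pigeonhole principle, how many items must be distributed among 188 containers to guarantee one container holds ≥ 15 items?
n = (15 − 1)·188 + 1 = 2633

By the generalised pigeonhole principle, to guarantee some box contains ≥ r objects we need more than (r − 1) · k objects total. Threshold: n = (r − 1) · k + 1. With r = 15 and k = 188: n = 14 · 188 + 1 = 2632 + 1 = 2633. For n = 2632 = 14 · 188, we can put exactly 14 objects in every box, avoiding 15 in any single one — so 2633 is tight.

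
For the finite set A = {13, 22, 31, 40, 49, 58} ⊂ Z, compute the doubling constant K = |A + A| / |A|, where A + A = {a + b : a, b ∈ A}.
K = |A + A| / |A| = 11/6

Enumerate A + A = {a + b : a, b ∈ A}. With |A| = 6, there are |A|^2 = 36 ordered sum pairs; collecting distinct values, A + A = {26, 35, 44, 53, 62, 71, 80, 89, 98, 107, 116}, so |A + A| = 11. Thus K = 11/6. Here |A + A| = 2|A| − 1 = 11, the minimum possible — so K = 11/6 is minimal, which holds iff A is an arithmetic progression.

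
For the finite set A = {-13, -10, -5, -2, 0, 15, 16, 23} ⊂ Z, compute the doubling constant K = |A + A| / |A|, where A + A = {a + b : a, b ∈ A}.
K = |A + A| / |A| = 32/8 = 4

Enumerate A + A = {a + b : a, b ∈ A}. With |A| = 8, there are |A|^2 = 64 ordered sum pairs; collecting distinct values, A + A = {-26, -23, -20, -18, -15, -13, -12, -10, -7, -5, -4, -2, 0, 2, 3, 5, 6, 10, 11, 13, 14, 15, 16, 18, 21, 23, 30, 31, 32, 38, 39, 46}, so |A + A| = 32. Thus K = 32/8 = 4. For comparison, the minimum possible |A + A| over all 8-element sets is 2·8 − 1 = 15 (so min K = 15/8), attained only by arithmetic progressions.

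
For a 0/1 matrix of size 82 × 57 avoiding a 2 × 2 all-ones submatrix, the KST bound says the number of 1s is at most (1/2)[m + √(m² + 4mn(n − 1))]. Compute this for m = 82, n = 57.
z(82, 57; 2, 2) ≤ (1/2)[82 + √(82² + 4·82·57·56)] = (1/2)[82 + √1053700] = 554.2495

Kővári–Sós–Turán: let r_1, ..., r_82 be the row sums and z = Σ r_i the total number of 1s. Each pair of columns can share at most one row with both entries 1 (else a 2×2 all-ones block appears), so Σ_i C(r_i, 2) ≤ C(57, 2) = 1596. By convexity Σ_i C(r_i, 2) ≥ 82·C(z/82, 2) = z(z − 82)/(2·82), giving z² − 82z − 82·57·56 ≤ 0 and hence z ≤ (1/2)[82 + √(6724 + 4·261744)] = (1/2)[82 + √1053700] ≈ (1/2)(82 + 1026.4989) = 554.2495.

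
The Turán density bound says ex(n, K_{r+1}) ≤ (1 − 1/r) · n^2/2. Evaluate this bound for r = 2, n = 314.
Turán density bound = (1/2) · 314^2/2 = 24649

Turán's theorem: ex(n, K_{r+1}) is achieved by the complete r-partite Turán graph T(n, r) with parts as balanced as possible, and is at most (1 − 1/r) · n^2/2. For r = 2, n = 314: the density bound is (1/2) · 98596/2 = 24649. Since 2 ∣ 314, the Turán graph T(314, 2) has parts of equal size 157, and its edge count e(T(314, 2)) = 24649 attains the density bound exactly.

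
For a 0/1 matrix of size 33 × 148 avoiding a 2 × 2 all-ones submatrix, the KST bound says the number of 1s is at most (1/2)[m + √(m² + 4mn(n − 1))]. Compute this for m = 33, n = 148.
z(33, 148; 2, 2) ≤ (1/2)[33 + √(33² + 4·33·148·147)] = (1/2)[33 + √2872881] = 863.9788

Kővári–Sós–Turán: let r_1, ..., r_33 be the row sums and z = Σ r_i the total number of 1s. Each pair of columns can share at most one row with both entries 1 (else a 2×2 all-ones block appears), so Σ_i C(r_i, 2) ≤ C(148, 2) = 10878. By convexity Σ_i C(r_i, 2) ≥ 33·C(z/33, 2) = z(z − 33)/(2·33), giving z² − 33z − 33·148·147 ≤ 0 and hence z ≤ (1/2)[33 + √(1089 + 4·717948)] = (1/2)[33 + √2872881] ≈ (1/2)(33 + 1694.9575) = 863.9788.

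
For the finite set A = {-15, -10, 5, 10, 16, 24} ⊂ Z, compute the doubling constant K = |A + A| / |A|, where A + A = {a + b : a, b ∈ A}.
K = |A + A| / |A| = 20/6 = 10/3

Enumerate A + A = {a + b : a, b ∈ A}. With |A| = 6, there are |A|^2 = 36 ordered sum pairs; collecting distinct values, A + A = {-30, -25, -20, -10, -5, 0, 1, 6, 9, 10, 14, 15, 20, 21, 26, 29, 32, 34, 40, 48}, so |A + A| = 20. Thus K = 20/6 = 10/3. For comparison, the minimum possible |A + A| over all 6-element sets is 2·6 − 1 = 11 (so min K = 11/6), attained only by arithmetic progressions.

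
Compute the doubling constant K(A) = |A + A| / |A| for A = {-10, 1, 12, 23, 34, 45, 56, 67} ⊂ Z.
K = |A + A| / |A| = 15/8

Enumerate A + A = {a + b : a, b ∈ A}. With |A| = 8, there are |A|^2 = 64 ordered sum pairs; collecting distinct values, A + A = {-20, -9, 2, 13, 24, 35, 46, 57, 68, 79, 90, 101, 112, 123, 134}, so |A + A| = 15. Thus K = 15/8. Here |A + A| = 2|A| − 1 = 15, the minimum possible — so K = 15/8 is minimal, which holds iff A is an arithmetic progression.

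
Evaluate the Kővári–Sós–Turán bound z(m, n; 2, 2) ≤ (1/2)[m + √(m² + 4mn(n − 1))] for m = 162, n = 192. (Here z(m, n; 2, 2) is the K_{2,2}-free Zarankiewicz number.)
z(162, 192; 2, 2) ≤ (1/2)[162 + √(162² + 4·162·192·191)] = (1/2)[162 + √23789700] = 2519.7343

Kővári–Sós–Turán: let r_1, ..., r_162 be the row sums and z = Σ r_i the total number of 1s. Each pair of columns can share at most one row with both entries 1 (else a 2×2 all-ones block appears), so Σ_i C(r_i, 2) ≤ C(192, 2) = 18336. By convexity Σ_i C(r_i, 2) ≥ 162·C(z/162, 2) = z(z − 162)/(2·162), giving z² − 162z − 162·192·191 ≤ 0 and hence z ≤ (1/2)[162 + √(26244 + 4·5940864)] = (1/2)[162 + √23789700] ≈ (1/2)(162 + 4877.4686) = 2519.7343.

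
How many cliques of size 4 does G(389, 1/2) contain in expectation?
E[# K_4] = C(389, 4) · (1/2)^C(4, 2) = 939438501 / 2^6 = 14678726.578125

For each 4-subset S of vertices (there are C(389, 4) = 939438501 such S), let X_S = 1 if S induces a K_4 (all C(4, 2) = 6 edges present). Then P(X_S = 1) = (1/2)^6 = 1/64. By linearity of expectation, E[# K_4] = C(389, 4) · (1/2)^6 = 939438501 / 64 = 14678726.578125.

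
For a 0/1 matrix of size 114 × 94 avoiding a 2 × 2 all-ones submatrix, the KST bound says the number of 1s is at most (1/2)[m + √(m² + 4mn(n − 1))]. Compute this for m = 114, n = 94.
z(114, 94; 2, 2) ≤ (1/2)[114 + √(114² + 4·114·94·93)] = (1/2)[114 + √3999348] = 1056.9185

Kővári–Sós–Turán: let r_1, ..., r_114 be the row sums and z = Σ r_i the total number of 1s. Each pair of columns can share at most one row with both entries 1 (else a 2×2 all-ones block appears), so Σ_i C(r_i, 2) ≤ C(94, 2) = 4371. By convexity Σ_i C(r_i, 2) ≥ 114·C(z/114, 2) = z(z − 114)/(2·114), giving z² − 114z − 114·94·93 ≤ 0 and hence z ≤ (1/2)[114 + √(12996 + 4·996588)] = (1/2)[114 + √3999348] ≈ (1/2)(114 + 1999.837) = 1056.9185.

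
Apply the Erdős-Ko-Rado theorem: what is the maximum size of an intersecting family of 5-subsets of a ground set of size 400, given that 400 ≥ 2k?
max |F| = C(399, 4) = 1040232501

Erdős-Ko-Rado (1961): when n ≥ 2k, max |F| = C(n−1, k−1). The bound is attained by the star {A : i ∈ A} for any fixed i ∈ [n]. Here C(400−1, 5−1) = C(399, 4) = 1040232501.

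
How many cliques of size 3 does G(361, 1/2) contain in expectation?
E[# K_3] = C(361, 3) · (1/2)^C(3, 2) = 7775940 / 2^3 = 1943985/2 = 971992.5

For each 3-subset S of vertices (there are C(361, 3) = 7775940 such S), let X_S = 1 if S induces a K_3 (all C(3, 2) = 3 edges present). Then P(X_S = 1) = (1/2)^3 = 1/8. By linearity of expectation, E[# K_3] = C(361, 3) · (1/2)^3 = 7775940 / 8 = 1943985/2 = 971992.5.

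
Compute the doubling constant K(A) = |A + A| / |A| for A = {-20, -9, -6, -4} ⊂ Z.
K = |A + A| / |A| = 10/4 = 5/2

Enumerate A + A = {a + b : a, b ∈ A}. With |A| = 4, there are |A|^2 = 16 ordered sum pairs; collecting distinct values, A + A = {-40, -29, -26, -24, -18, -15, -13, -12, -10, -8}, so |A + A| = 10. Thus K = 10/4 = 5/2. For comparison, the minimum possible |A + A| over all 4-element sets is 2·4 − 1 = 7 (so min K = 7/4), attained only by arithmetic progressions.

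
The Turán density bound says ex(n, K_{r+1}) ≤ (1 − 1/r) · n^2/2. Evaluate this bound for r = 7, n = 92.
Turán density bound = (6/7) · 92^2/2 = 25392/7 ≈ 3627.4286

Turán's theorem: ex(n, K_{r+1}) is achieved by the complete r-partite Turán graph T(n, r) with parts as balanced as possible, and is at most (1 − 1/r) · n^2/2. For r = 7, n = 92: the density bound is (6/7) · 8464/2 = 25392/7 ≈ 3627.4286. The integer-valued extremum is e(T(92, 7)) = 3627, which is strictly less than the density bound 25392/7 since 7 ∤ 92 (the parts of T(92, 7) cannot all be equal).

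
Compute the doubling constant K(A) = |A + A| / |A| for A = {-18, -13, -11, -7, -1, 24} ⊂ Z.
K = |A + A| / |A| = 20/6 = 10/3

Enumerate A + A = {a + b : a, b ∈ A}. With |A| = 6, there are |A|^2 = 36 ordered sum pairs; collecting distinct values, A + A = {-36, -31, -29, -26, -25, -24, -22, -20, -19, -18, -14, -12, -8, -2, 6, 11, 13, 17, 23, 48}, so |A + A| = 20. Thus K = 20/6 = 10/3. For comparison, the minimum possible |A + A| over all 6-element sets is 2·6 − 1 = 11 (so min K = 11/6), attained only by arithmetic progressions.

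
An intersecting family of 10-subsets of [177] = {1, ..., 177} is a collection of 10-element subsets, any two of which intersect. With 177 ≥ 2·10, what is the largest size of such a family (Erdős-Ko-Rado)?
max |F| = C(176, 9) = 362704129387600

The Erdős-Ko-Rado theorem states: for n ≥ 2k, an intersecting family of k-subsets of an n-element set has size at most C(n − 1, k − 1), with equality for 'star' families {A ⊆ [n] : |A| = k, i ∈ A} (fix an element i). For n = 177, k = 10: C(176, 9) = 362704129387600.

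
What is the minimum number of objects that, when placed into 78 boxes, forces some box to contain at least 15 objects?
n = (15 − 1)·78 + 1 = 1093

By the generalised pigeonhole principle, to guarantee some box contains ≥ r objects we need more than (r − 1) · k objects total. Threshold: n = (r − 1) · k + 1. With r = 15 and k = 78: n = 14 · 78 + 1 = 1092 + 1 = 1093. For n = 1092 = 14 · 78, we can put exactly 14 objects in every box, avoiding 15 in any single one — so 1093 is tight.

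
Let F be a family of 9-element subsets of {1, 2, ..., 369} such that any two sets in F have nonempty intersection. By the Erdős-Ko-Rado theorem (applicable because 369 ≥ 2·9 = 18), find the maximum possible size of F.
max |F| = C(368, 8) = 7726647337415578

Erdős-Ko-Rado (1961): when n ≥ 2k, max |F| = C(n−1, k−1). The bound is attained by the star {A : i ∈ A} for any fixed i ∈ [n]. Here C(369−1, 9−1) = C(368, 8) = 7726647337415578.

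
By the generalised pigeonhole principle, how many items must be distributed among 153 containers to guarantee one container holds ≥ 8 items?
n = (8 − 1)·153 + 1 = 1072

By the generalised pigeonhole principle, to guarantee some box contains ≥ r objects we need more than (r − 1) · k objects total. Threshold: n = (r − 1) · k + 1. With r = 8 and k = 153: n = 7 · 153 + 1 = 1071 + 1 = 1072. For n = 1071 = 7 · 153, we can put exactly 7 objects in every box, avoiding 8 in any single one — so 1072 is tight.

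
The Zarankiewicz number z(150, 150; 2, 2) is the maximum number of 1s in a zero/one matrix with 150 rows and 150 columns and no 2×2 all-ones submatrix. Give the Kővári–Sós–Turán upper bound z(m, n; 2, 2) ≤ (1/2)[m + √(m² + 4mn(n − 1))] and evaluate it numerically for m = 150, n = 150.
z(150, 150; 2, 2) ≤ (1/2)[150 + √(150² + 4·150·150·149)] = (1/2)[150 + √13432500] = 1907.5188

Kővári–Sós–Turán: let r_1, ..., r_150 be the row sums and z = Σ r_i the total number of 1s. Each pair of columns can share at most one row with both entries 1 (else a 2×2 all-ones block appears), so Σ_i C(r_i, 2) ≤ C(150, 2) = 11175. By convexity Σ_i C(r_i, 2) ≥ 150·C(z/150, 2) = z(z − 150)/(2·150), giving z² − 150z − 150·150·149 ≤ 0 and hence z ≤ (1/2)[150 + √(22500 + 4·3352500)] = (1/2)[150 + √13432500] ≈ (1/2)(150 + 3665.0375) = 1907.5188.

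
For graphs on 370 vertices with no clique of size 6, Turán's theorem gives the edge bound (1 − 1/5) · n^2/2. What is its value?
Turán density bound = (4/5) · 370^2/2 = 54760

Turán's theorem: ex(n, K_{r+1}) is achieved by the complete r-partite Turán graph T(n, r) with parts as balanced as possible, and is at most (1 − 1/r) · n^2/2. For r = 5, n = 370: the density bound is (4/5) · 136900/2 = 54760. Since 5 ∣ 370, the Turán graph T(370, 5) has parts of equal size 74, and its edge count e(T(370, 5)) = 54760 attains the density bound exactly.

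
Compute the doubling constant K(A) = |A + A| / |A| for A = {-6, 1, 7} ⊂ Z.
K = |A + A| / |A| = 6/3 = 2

Enumerate A + A = {a + b : a, b ∈ A}. With |A| = 3, there are |A|^2 = 9 ordered sum pairs; collecting distinct values, A + A = {-12, -5, 1, 2, 8, 14}, so |A + A| = 6. Thus K = 6/3 = 2. For comparison, the minimum possible |A + A| over all 3-element sets is 2·3 − 1 = 5 (so min K = 5/3), attained only by arithmetic progressions.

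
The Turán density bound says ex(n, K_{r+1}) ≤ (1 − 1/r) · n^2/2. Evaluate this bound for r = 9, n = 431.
Turán density bound = (8/9) · 431^2/2 = 743044/9 ≈ 82560.4444

Turán's theorem: ex(n, K_{r+1}) is achieved by the complete r-partite Turán graph T(n, r) with parts as balanced as possible, and is at most (1 − 1/r) · n^2/2. For r = 9, n = 431: the density bound is (8/9) · 185761/2 = 743044/9 ≈ 82560.4444. The integer-valued extremum is e(T(431, 9)) = 82560, which is strictly less than the density bound 743044/9 since 9 ∤ 431 (the parts of T(431, 9) cannot all be equal).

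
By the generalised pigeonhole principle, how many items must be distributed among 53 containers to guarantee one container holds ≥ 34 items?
n = (34 − 1)·53 + 1 = 1750

By the generalised pigeonhole principle, to guarantee some box contains ≥ r objects we need more than (r − 1) · k objects total. Threshold: n = (r − 1) · k + 1. With r = 34 and k = 53: n = 33 · 53 + 1 = 1749 + 1 = 1750. For n = 1749 = 33 · 53, we can put exactly 33 objects in every box, avoiding 34 in any single one — so 1750 is tight.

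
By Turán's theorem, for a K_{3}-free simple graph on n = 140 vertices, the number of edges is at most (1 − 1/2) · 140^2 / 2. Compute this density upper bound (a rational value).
Turán density bound = (1/2) · 140^2/2 = 4900

Turán's theorem: ex(n, K_{r+1}) is achieved by the complete r-partite Turán graph T(n, r) with parts as balanced as possible, and is at most (1 − 1/r) · n^2/2. For r = 2, n = 140: the density bound is (1/2) · 19600/2 = 4900. Since 2 ∣ 140, the Turán graph T(140, 2) has parts of equal size 70, and its edge count e(T(140, 2)) = 4900 attains the density bound exactly.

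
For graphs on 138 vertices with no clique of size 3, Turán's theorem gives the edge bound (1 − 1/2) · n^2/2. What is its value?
Turán density bound = (1/2) · 138^2/2 = 4761

Turán's theorem: ex(n, K_{r+1}) is achieved by the complete r-partite Turán graph T(n, r) with parts as balanced as possible, and is at most (1 − 1/r) · n^2/2. For r = 2, n = 138: the density bound is (1/2) · 19044/2 = 4761. Since 2 ∣ 138, the Turán graph T(138, 2) has parts of equal size 69, and its edge count e(T(138, 2)) = 4761 attains the density bound exactly.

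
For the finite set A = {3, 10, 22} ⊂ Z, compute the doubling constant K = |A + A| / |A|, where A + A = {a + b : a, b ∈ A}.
K = |A + A| / |A| = 6/3 = 2

Enumerate A + A = {a + b : a, b ∈ A}. With |A| = 3, there are |A|^2 = 9 ordered sum pairs; collecting distinct values, A + A = {6, 13, 20, 25, 32, 44}, so |A + A| = 6. Thus K = 6/3 = 2. For comparison, the minimum possible |A + A| over all 3-element sets is 2·3 − 1 = 5 (so min K = 5/3), attained only by arithmetic progressions.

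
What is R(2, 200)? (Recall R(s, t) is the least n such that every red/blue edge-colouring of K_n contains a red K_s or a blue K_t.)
R(2, 200) = 200

R(2, k) = k for all k ≥ 2: in a 2-colouring of K_k, either some edge is red (a red K_2) or all edges are blue (a blue K_k). And K_{199} coloured all-blue has no blue K_200, so R(2, 200) > 199. Hence R(2, 200) = 200.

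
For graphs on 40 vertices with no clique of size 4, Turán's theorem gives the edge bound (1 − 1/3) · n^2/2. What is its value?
Turán density bound = (2/3) · 40^2/2 = 1600/3 ≈ 533.3333

Turán's theorem: ex(n, K_{r+1}) is achieved by the complete r-partite Turán graph T(n, r) with parts as balanced as possible, and is at most (1 − 1/r) · n^2/2. For r = 3, n = 40: the density bound is (2/3) · 1600/2 = 1600/3 ≈ 533.3333. The integer-valued extremum is e(T(40, 3)) = 533, which is strictly less than the density bound 1600/3 since 3 ∤ 40 (the parts of T(40, 3) cannot all be equal).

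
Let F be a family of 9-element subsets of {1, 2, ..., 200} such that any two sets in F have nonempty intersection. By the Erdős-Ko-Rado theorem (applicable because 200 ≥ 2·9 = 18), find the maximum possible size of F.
max |F| = C(199, 8) = 52895036330136

Erdős-Ko-Rado (1961): when n ≥ 2k, max |F| = C(n−1, k−1). The bound is attained by the star {A : i ∈ A} for any fixed i ∈ [n]. Here C(200−1, 9−1) = C(199, 8) = 52895036330136.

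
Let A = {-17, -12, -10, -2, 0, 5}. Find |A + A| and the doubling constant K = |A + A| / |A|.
K = |A + A| / |A| = 19/6

Enumerate A + A = {a + b : a, b ∈ A}. With |A| = 6, there are |A|^2 = 36 ordered sum pairs; collecting distinct values, A + A = {-34, -29, -27, -24, -22, -20, -19, -17, -14, -12, -10, -7, -5, -4, -2, 0, 3, 5, 10}, so |A + A| = 19. Thus K = 19/6. For comparison, the minimum possible |A + A| over all 6-element sets is 2·6 − 1 = 11 (so min K = 11/6), attained only by arithmetic progressions.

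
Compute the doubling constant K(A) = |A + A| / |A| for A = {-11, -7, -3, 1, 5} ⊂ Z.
K = |A + A| / |A| = 9/5

Enumerate A + A = {a + b : a, b ∈ A}. With |A| = 5, there are |A|^2 = 25 ordered sum pairs; collecting distinct values, A + A = {-22, -18, -14, -10, -6, -2, 2, 6, 10}, so |A + A| = 9. Thus K = 9/5. Here |A + A| = 2|A| − 1 = 9, the minimum possible — so K = 9/5 is minimal, which holds iff A is an arithmetic progression.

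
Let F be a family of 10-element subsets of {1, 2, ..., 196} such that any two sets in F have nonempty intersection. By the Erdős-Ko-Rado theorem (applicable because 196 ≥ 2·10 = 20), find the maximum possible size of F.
max |F| = C(195, 9) = 931494026737560

Erdős-Ko-Rado (1961): when n ≥ 2k, max |F| = C(n−1, k−1). The bound is attained by the star {A : i ∈ A} for any fixed i ∈ [n]. Here C(196−1, 10−1) = C(195, 9) = 931494026737560.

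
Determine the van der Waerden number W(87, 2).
W(87, 2) = 87 + 1 = 88

A 2-term AP is any pair of integers, so a monochromatic 2-AP exists iff some colour is used at least twice. With 87 colours, the colouring i ↦ i on {1, ..., 87} uses each colour once, avoiding any monochromatic pair, so W(87, 2) > 87. For {1, ..., 88}, pigeonhole forces two integers of the same colour, which form a monochromatic 2-AP. Hence W(87, 2) = 88.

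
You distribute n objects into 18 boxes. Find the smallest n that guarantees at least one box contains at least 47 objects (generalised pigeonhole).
n = (47 − 1)·18 + 1 = 829

By the generalised pigeonhole principle, to guarantee some box contains ≥ r objects we need more than (r − 1) · k objects total. Threshold: n = (r − 1) · k + 1. With r = 47 and k = 18: n = 46 · 18 + 1 = 828 + 1 = 829. For n = 828 = 46 · 18, we can put exactly 46 objects in every box, avoiding 47 in any single one — so 829 is tight.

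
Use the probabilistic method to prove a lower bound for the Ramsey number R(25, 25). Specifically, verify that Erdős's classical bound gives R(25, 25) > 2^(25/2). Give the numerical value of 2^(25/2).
2^(25/2) = 5792.6188; so R(25, 25) > 5792.6188

Colour each edge of K_n uniformly at random with red/blue. The expected number of monochromatic K_25 is C(n, 25) · 2 · 2^(−C(25,2)). If C(n, 25) · 2^(1 − C(25,2)) < 1, then with positive probability no monochromatic K_25 exists, so R(25, 25) > n. The standard estimate C(n, 25) ≤ n^25/25! shows this inequality holds whenever n ≤ 2^(25/2) (since 25! · 2^(C(25,2) − 1) > 2^(25^2/2) ≥ n^25). Hence R(25, 25) > 2^(25/2) = 5792.6188.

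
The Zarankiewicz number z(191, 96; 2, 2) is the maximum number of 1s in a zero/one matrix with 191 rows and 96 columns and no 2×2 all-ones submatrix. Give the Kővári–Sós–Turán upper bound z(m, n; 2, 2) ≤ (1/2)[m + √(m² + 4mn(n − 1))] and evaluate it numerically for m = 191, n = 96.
z(191, 96; 2, 2) ≤ (1/2)[191 + √(191² + 4·191·96·95)] = (1/2)[191 + √7004161] = 1418.7688

Kővári–Sós–Turán: let r_1, ..., r_191 be the row sums and z = Σ r_i the total number of 1s. Each pair of columns can share at most one row with both entries 1 (else a 2×2 all-ones block appears), so Σ_i C(r_i, 2) ≤ C(96, 2) = 4560. By convexity Σ_i C(r_i, 2) ≥ 191·C(z/191, 2) = z(z − 191)/(2·191), giving z² − 191z − 191·96·95 ≤ 0 and hence z ≤ (1/2)[191 + √(36481 + 4·1741920)] = (1/2)[191 + √7004161] ≈ (1/2)(191 + 2646.5375) = 1418.7688.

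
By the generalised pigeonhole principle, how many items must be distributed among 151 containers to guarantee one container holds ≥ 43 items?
n = (43 − 1)·151 + 1 = 6343

By the generalised pigeonhole principle, to guarantee some box contains ≥ r objects we need more than (r − 1) · k objects total. Threshold: n = (r − 1) · k + 1. With r = 43 and k = 151: n = 42 · 151 + 1 = 6342 + 1 = 6343. For n = 6342 = 42 · 151, we can put exactly 42 objects in every box, avoiding 43 in any single one — so 6343 is tight.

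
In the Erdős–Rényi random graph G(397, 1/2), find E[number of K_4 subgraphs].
E[# K_4] = C(397, 4) · (1/2)^C(4, 2) = 1019454315 / 2^6 = 15928973.671875

For each 4-subset S of vertices (there are C(397, 4) = 1019454315 such S), let X_S = 1 if S induces a K_4 (all C(4, 2) = 6 edges present). Then P(X_S = 1) = (1/2)^6 = 1/64. By linearity of expectation, E[# K_4] = C(397, 4) · (1/2)^6 = 1019454315 / 64 = 15928973.671875.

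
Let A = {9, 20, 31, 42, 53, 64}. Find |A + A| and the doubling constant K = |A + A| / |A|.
K = |A + A| / |A| = 11/6

Enumerate A + A = {a + b : a, b ∈ A}. With |A| = 6, there are |A|^2 = 36 ordered sum pairs; collecting distinct values, A + A = {18, 29, 40, 51, 62, 73, 84, 95, 106, 117, 128}, so |A + A| = 11. Thus K = 11/6. Here |A + A| = 2|A| − 1 = 11, the minimum possible — so K = 11/6 is minimal, which holds iff A is an arithmetic progression.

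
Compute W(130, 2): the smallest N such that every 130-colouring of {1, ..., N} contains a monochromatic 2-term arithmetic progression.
W(130, 2) = 130 + 1 = 131

A 2-term AP is any pair of integers, so a monochromatic 2-AP exists iff some colour is used at least twice. With 130 colours, the colouring i ↦ i on {1, ..., 130} uses each colour once, avoiding any monochromatic pair, so W(130, 2) > 130. For {1, ..., 131}, pigeonhole forces two integers of the same colour, which form a monochromatic 2-AP. Hence W(130, 2) = 131.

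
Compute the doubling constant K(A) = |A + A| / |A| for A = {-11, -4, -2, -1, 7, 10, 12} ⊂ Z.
K = |A + A| / |A| = 25/7

Enumerate A + A = {a + b : a, b ∈ A}. With |A| = 7, there are |A|^2 = 49 ordered sum pairs; collecting distinct values, A + A = {-22, -15, -13, -12, -8, -6, -5, -4, -3, -2, -1, 1, 3, 5, 6, 8, 9, 10, 11, 14, 17, 19, 20, 22, 24}, so |A + A| = 25. Thus K = 25/7. For comparison, the minimum possible |A + A| over all 7-element sets is 2·7 − 1 = 13 (so min K = 13/7), attained only by arithmetic progressions.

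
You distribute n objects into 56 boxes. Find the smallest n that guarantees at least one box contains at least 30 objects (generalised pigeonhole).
n = (30 − 1)·56 + 1 = 1625

By the generalised pigeonhole principle, to guarantee some box contains ≥ r objects we need more than (r − 1) · k objects total. Threshold: n = (r − 1) · k + 1. With r = 30 and k = 56: n = 29 · 56 + 1 = 1624 + 1 = 1625. For n = 1624 = 29 · 56, we can put exactly 29 objects in every box, avoiding 30 in any single one — so 1625 is tight.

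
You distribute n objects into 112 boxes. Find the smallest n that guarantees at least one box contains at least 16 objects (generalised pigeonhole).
n = (16 − 1)·112 + 1 = 1681

By the generalised pigeonhole principle, to guarantee some box contains ≥ r objects we need more than (r − 1) · k objects total. Threshold: n = (r − 1) · k + 1. With r = 16 and k = 112: n = 15 · 112 + 1 = 1680 + 1 = 1681. For n = 1680 = 15 · 112, we can put exactly 15 objects in every box, avoiding 16 in any single one — so 1681 is tight.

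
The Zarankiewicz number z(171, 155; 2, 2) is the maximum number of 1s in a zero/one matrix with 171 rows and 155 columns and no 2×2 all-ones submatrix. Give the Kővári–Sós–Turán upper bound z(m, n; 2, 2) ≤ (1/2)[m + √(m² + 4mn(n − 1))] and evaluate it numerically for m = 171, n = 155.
z(171, 155; 2, 2) ≤ (1/2)[171 + √(171² + 4·171·155·154)] = (1/2)[171 + √16356321] = 2107.6474

Kővári–Sós–Turán: let r_1, ..., r_171 be the row sums and z = Σ r_i the total number of 1s. Each pair of columns can share at most one row with both entries 1 (else a 2×2 all-ones block appears), so Σ_i C(r_i, 2) ≤ C(155, 2) = 11935. By convexity Σ_i C(r_i, 2) ≥ 171·C(z/171, 2) = z(z − 171)/(2·171), giving z² − 171z − 171·155·154 ≤ 0 and hence z ≤ (1/2)[171 + √(29241 + 4·4081770)] = (1/2)[171 + √16356321] ≈ (1/2)(171 + 4044.2949) = 2107.6474.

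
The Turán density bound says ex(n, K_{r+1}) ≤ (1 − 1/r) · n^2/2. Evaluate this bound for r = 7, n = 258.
Turán density bound = (6/7) · 258^2/2 = 199692/7 ≈ 28527.4286

Turán's theorem: ex(n, K_{r+1}) is achieved by the complete r-partite Turán graph T(n, r) with parts as balanced as possible, and is at most (1 − 1/r) · n^2/2. For r = 7, n = 258: the density bound is (6/7) · 66564/2 = 199692/7 ≈ 28527.4286. The integer-valued extremum is e(T(258, 7)) = 28527, which is strictly less than the density bound 199692/7 since 7 ∤ 258 (the parts of T(258, 7) cannot all be equal).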